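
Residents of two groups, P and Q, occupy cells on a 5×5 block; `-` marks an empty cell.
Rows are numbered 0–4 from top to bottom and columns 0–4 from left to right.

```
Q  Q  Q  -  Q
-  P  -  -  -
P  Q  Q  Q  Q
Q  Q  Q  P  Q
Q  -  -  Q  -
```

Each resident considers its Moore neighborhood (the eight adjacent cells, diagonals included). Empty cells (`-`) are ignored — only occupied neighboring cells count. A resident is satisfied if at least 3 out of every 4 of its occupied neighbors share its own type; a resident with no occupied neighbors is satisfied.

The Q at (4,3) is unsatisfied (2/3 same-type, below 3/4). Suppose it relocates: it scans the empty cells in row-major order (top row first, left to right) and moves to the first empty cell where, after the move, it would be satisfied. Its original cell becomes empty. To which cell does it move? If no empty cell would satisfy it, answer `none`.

Vacating (4,3). Empty cells in order:
  (0,3): 2/2 same-type → satisfied — stop here.

(0,3)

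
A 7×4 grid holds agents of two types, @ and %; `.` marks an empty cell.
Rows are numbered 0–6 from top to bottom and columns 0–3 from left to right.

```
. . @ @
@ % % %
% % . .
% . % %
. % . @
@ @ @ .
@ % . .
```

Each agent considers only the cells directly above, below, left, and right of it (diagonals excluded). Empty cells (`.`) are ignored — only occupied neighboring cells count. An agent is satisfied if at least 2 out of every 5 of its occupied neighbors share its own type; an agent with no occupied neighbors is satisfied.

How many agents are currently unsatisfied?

4

(0,2)@ 1/2 ✓
(0,3)@ 1/2 ✓
(1,0)@ 0/2 ✗
(1,1)% 2/3 ✓
(1,2)% 2/3 ✓
(1,3)% 1/2 ✓
(2,0)% 2/3 ✓
(2,1)% 2/2 ✓
(3,0)% 1/1 ✓
(3,2)% 1/1 ✓
(3,3)% 1/2 ✓
(4,1)% 0/1 ✗
(4,3)@ 0/1 ✗
(5,0)@ 2/2 ✓
(5,1)@ 2/4 ✓
(5,2)@ 1/1 ✓
(6,0)@ 1/2 ✓
(6,1)% 0/2 ✗
Unsatisfied: (1,0), (4,1), (4,3), (6,1) — 4 in total.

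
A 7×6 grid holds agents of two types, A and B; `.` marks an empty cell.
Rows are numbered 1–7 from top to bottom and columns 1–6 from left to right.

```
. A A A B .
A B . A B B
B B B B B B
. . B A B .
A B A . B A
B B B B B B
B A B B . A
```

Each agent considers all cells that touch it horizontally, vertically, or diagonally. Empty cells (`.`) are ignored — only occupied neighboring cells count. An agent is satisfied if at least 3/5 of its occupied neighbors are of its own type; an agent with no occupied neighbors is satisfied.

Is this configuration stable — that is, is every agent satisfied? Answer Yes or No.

No

Row 1: (1,2)A 2/3 satisfied · (1,3)A 3/4 satisfied · (1,4)A 2/4 not · (1,5)B 2/4 not
Row 2: (2,1)A 1/4 not · (2,2)B 3/6 not · (2,4)A 2/7 not · (2,5)B 5/7 satisfied · (2,6)B 4/4 satisfied
Row 3: (3,1)B 2/3 satisfied · (3,2)B 4/5 satisfied · (3,3)B 4/6 satisfied · (3,4)B 5/7 satisfied · (3,5)B 5/7 satisfied · (3,6)B 4/4 satisfied
Row 4: (4,3)B 4/6 satisfied · (4,4)A 1/7 not · (4,5)B 4/6 satisfied
Row 5: (5,1)A 0/3 not · (5,2)B 4/6 satisfied · (5,3)A 1/6 not · (5,5)B 4/6 satisfied · (5,6)A 0/4 not
Row 6: (6,1)B 3/5 satisfied · (6,2)B 5/8 satisfied · (6,3)B 5/7 satisfied · (6,4)B 5/6 satisfied · (6,5)B 4/6 satisfied · (6,6)B 2/4 not
Row 7: (7,1)B 2/3 satisfied · (7,2)A 0/5 not · (7,3)B 4/5 satisfied · (7,4)B 4/4 satisfied · (7,6)A 0/2 not
For instance (1,4) has only 2/4 same-type neighbors, below 3/5.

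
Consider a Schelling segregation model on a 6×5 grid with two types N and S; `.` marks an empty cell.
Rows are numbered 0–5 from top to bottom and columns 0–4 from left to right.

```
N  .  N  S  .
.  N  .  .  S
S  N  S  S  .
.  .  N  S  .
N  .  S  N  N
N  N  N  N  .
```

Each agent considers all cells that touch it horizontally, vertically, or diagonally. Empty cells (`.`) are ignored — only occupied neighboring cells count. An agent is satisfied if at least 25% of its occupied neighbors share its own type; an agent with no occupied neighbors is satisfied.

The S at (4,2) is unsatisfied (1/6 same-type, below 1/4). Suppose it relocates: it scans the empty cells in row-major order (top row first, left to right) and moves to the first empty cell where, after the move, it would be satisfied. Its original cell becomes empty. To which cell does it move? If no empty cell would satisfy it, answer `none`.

Vacating (4,2). Empty cells in order:
  (0,1): 0/3 same-type → still unsatisfied.
  (0,4): 2/2 same-type → satisfied — stop here.

(0,4)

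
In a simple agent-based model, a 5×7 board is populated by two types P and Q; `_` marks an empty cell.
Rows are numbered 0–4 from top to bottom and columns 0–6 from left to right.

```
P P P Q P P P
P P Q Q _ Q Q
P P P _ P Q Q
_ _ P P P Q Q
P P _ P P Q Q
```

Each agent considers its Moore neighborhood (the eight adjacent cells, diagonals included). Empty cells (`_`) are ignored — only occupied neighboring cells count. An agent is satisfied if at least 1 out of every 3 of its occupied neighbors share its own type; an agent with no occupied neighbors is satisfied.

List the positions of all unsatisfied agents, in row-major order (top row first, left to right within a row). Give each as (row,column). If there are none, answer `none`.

(0,4), (1,2)

(0,0)P 3/3 ok
(0,1)P 4/5 ok
(0,2)P 2/5 ok
(0,3)Q 2/4 ok
(0,4)P 1/4 unhappy
(0,5)P 2/4 ok
(0,6)P 1/3 ok
(1,0)P 5/5 ok
(1,1)P 7/8 ok
(1,2)Q 2/7 unhappy
(1,3)Q 2/6 ok
(1,5)Q 3/7 ok
(1,6)Q 3/5 ok
(2,0)P 3/3 ok
(2,1)P 5/6 ok
(2,2)P 4/6 ok
(2,4)P 2/6 ok
(2,5)Q 5/7 ok
(2,6)Q 5/5 ok
(3,2)P 5/5 ok
(3,3)P 6/6 ok
(3,4)P 4/7 ok
(3,5)Q 5/8 ok
(3,6)Q 5/5 ok
(4,0)P 1/1 ok
(4,1)P 2/2 ok
(4,3)P 4/4 ok
(4,4)P 3/5 ok
(4,5)Q 3/5 ok
(4,6)Q 3/3 ok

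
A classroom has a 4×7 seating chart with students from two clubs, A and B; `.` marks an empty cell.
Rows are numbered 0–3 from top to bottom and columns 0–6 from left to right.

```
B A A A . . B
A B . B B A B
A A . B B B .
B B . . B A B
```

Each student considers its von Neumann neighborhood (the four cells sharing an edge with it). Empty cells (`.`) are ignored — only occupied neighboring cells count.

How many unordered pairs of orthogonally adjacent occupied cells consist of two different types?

Scan each occupied cell's neighbors to the right and below so each pair is counted once.
Row 0: B(0,0)–A(0,1)≠ B(0,0)–A(1,0)≠ A(0,1)–A(0,2)= A(0,1)–B(1,1)≠ A(0,2)–A(0,3)= A(0,3)–B(1,3)≠ B(0,6)–B(1,6)=  → 4/7 unlike.
Row 1: A(1,0)–B(1,1)≠ A(1,0)–A(2,0)= B(1,1)–A(2,1)≠ B(1,3)–B(1,4)= B(1,3)–B(2,3)= B(1,4)–A(1,5)≠ B(1,4)–B(2,4)= A(1,5)–B(1,6)≠ A(1,5)–B(2,5)≠  → 5/9 unlike.
Row 2: A(2,0)–A(2,1)= A(2,0)–B(3,0)≠ A(2,1)–B(3,1)≠ B(2,3)–B(2,4)= B(2,4)–B(2,5)= B(2,4)–B(3,4)= B(2,5)–A(3,5)≠  → 3/7 unlike.
Row 3: B(3,0)–B(3,1)= B(3,4)–A(3,5)≠ A(3,5)–B(3,6)≠  → 2/3 unlike.
Total adjacent occupied pairs: 26; unlike-type pairs: 14.

14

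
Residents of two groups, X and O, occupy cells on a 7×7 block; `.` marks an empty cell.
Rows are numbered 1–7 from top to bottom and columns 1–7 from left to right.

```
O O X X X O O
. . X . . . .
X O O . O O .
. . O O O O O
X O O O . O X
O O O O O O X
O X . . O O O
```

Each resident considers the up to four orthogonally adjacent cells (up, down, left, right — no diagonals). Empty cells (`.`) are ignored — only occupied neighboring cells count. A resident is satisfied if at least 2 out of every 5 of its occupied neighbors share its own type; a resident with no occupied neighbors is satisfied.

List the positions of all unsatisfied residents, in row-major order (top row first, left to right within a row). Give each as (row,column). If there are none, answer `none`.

(3,1), (5,1), (5,7), (6,7), (7,2)

Row 1: (1,1)O 1/1 ok · (1,2)O 1/2 ok · (1,3)X 2/3 ok · (1,4)X 2/2 ok · (1,5)X 1/2 ok · (1,6)O 1/2 ok · (1,7)O 1/1 ok
Row 2: (2,3)X 1/2 ok
Row 3: (3,1)X 0/1 unhappy · (3,2)O 1/2 ok · (3,3)O 2/3 ok · (3,5)O 2/2 ok · (3,6)O 2/2 ok
Row 4: (4,3)O 3/3 ok · (4,4)O 3/3 ok · (4,5)O 3/3 ok · (4,6)O 4/4 ok · (4,7)O 1/2 ok
Row 5: (5,1)X 0/2 unhappy · (5,2)O 2/3 ok · (5,3)O 4/4 ok · (5,4)O 3/3 ok · (5,6)O 2/3 ok · (5,7)X 1/3 unhappy
Row 6: (6,1)O 2/3 ok · (6,2)O 3/4 ok · (6,3)O 3/3 ok · (6,4)O 3/3 ok · (6,5)O 3/3 ok · (6,6)O 3/4 ok · (6,7)X 1/3 unhappy
Row 7: (7,1)O 1/2 ok · (7,2)X 0/2 unhappy · (7,5)O 2/2 ok · (7,6)O 3/3 ok · (7,7)O 1/2 ok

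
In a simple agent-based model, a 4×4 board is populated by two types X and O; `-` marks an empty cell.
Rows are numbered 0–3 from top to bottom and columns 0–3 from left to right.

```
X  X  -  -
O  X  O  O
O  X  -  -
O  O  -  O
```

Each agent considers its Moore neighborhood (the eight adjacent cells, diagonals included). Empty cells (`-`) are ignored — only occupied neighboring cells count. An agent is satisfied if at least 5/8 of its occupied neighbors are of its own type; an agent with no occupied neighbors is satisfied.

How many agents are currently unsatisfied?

6

Row 0: (0,0)X 2/3 satisfied · (0,1)X 2/4 not
Row 1: (1,0)O 1/5 not · (1,1)X 3/6 not · (1,2)O 1/4 not · (1,3)O 1/1 satisfied
Row 2: (2,0)O 3/5 not · (2,1)X 1/6 not
Row 3: (3,0)O 2/3 satisfied · (3,1)O 2/3 satisfied · (3,3)O 0/0 satisfied
Unsatisfied: (0,1), (1,0), (1,1), (1,2), (2,0), (2,1) — 6 in total.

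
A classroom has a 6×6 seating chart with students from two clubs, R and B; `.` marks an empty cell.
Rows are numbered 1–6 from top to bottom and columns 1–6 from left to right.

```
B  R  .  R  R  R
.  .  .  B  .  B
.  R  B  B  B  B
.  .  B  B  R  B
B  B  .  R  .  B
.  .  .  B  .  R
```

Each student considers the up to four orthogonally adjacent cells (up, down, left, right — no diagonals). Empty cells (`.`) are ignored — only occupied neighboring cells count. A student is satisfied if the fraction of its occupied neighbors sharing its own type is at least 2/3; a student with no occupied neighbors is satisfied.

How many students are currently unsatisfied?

(1,1)B 0/1 ✗
(1,2)R 0/1 ✗
(1,4)R 1/2 ✗
(1,5)R 2/2 ✓
(1,6)R 1/2 ✗
(2,4)B 1/2 ✗
(2,6)B 1/2 ✗
(3,2)R 0/1 ✗
(3,3)B 2/3 ✓
(3,4)B 4/4 ✓
(3,5)B 2/3 ✓
(3,6)B 3/3 ✓
(4,3)B 2/2 ✓
(4,4)B 2/4 ✗
(4,5)R 0/3 ✗
(4,6)B 2/3 ✓
(5,1)B 1/1 ✓
(5,2)B 1/1 ✓
(5,4)R 0/2 ✗
(5,6)B 1/2 ✗
(6,4)B 0/1 ✗
(6,6)R 0/1 ✗
Unsatisfied: (1,1), (1,2), (1,4), (1,6), (2,4), (2,6), (3,2), (4,4), (4,5), (5,4), (5,6), (6,4), (6,6) — 13 in total.

13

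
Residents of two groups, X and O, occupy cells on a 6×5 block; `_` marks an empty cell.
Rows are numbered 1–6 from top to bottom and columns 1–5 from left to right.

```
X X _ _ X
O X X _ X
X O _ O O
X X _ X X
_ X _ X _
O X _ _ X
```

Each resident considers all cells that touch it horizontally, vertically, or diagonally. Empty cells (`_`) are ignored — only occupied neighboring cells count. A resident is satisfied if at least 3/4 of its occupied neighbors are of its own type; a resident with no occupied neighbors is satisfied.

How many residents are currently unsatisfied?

13

(1,1)X 2/3 not
(1,2)X 3/4 satisfied
(1,5)X 1/1 satisfied
(2,1)O 1/5 not
(2,2)X 4/6 not
(2,3)X 2/4 not
(2,5)X 1/3 not
(3,1)X 3/5 not
(3,2)O 1/6 not
(3,4)O 1/5 not
(3,5)O 1/4 not
(4,1)X 3/4 satisfied
(4,2)X 3/4 satisfied
(4,4)X 2/4 not
(4,5)X 2/4 not
(5,2)X 3/4 satisfied
(5,4)X 3/3 satisfied
(6,1)O 0/2 not
(6,2)X 1/2 not
(6,5)X 1/1 satisfied
Unsatisfied: (1,1), (2,1), (2,2), (2,3), (2,5), (3,1), (3,2), (3,4), (3,5), (4,4), (4,5), (6,1), (6,2) — 13 in total.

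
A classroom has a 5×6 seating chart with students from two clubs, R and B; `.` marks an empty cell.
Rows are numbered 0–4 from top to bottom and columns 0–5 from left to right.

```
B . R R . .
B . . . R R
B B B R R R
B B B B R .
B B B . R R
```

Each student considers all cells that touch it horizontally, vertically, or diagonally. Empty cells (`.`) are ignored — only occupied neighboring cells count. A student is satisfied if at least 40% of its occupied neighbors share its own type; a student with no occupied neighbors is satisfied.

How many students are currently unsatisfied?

0

(0,0)B 1/1 satisfied
(0,2)R 1/1 satisfied
(0,3)R 2/2 satisfied
(1,0)B 3/3 satisfied
(1,4)R 5/5 satisfied
(1,5)R 3/3 satisfied
(2,0)B 4/4 satisfied
(2,1)B 6/6 satisfied
(2,2)B 4/5 satisfied
(2,3)R 3/6 satisfied
(2,4)R 5/6 satisfied
(2,5)R 4/4 satisfied
(3,0)B 5/5 satisfied
(3,1)B 8/8 satisfied
(3,2)B 6/7 satisfied
(3,3)B 3/7 satisfied
(3,4)R 5/6 satisfied
(4,0)B 3/3 satisfied
(4,1)B 5/5 satisfied
(4,2)B 4/4 satisfied
(4,4)R 2/3 satisfied
(4,5)R 2/2 satisfied
Every one meets the threshold.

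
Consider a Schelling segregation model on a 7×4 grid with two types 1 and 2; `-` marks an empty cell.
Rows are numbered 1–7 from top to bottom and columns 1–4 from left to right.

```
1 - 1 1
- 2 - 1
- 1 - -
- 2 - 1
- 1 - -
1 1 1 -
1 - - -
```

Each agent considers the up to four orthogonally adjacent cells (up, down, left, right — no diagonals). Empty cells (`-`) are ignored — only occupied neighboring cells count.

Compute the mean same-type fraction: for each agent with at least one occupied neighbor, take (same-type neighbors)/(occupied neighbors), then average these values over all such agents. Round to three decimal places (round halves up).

(1,1)1 — no occupied neighbors
(1,3)1 1/1
(1,4)1 2/2
(2,2)2 0/1
(2,4)1 1/1
(3,2)1 0/2
(4,2)2 0/2
(4,4)1 — no occupied neighbors
(5,2)1 1/2
(6,1)1 2/2
(6,2)1 3/3
(6,3)1 1/1
(7,1)1 1/1
Sum over 11 agents: 1/1 + 2/2 + 0/1 + 1/1 + 0/2 + 0/2 + 1/2 + 2/2 + 3/3 + 1/1 + 1/1 = 15/2; mean = 15/2 ÷ 11 = 15/22 = 0.681818… → 0.682.

0.682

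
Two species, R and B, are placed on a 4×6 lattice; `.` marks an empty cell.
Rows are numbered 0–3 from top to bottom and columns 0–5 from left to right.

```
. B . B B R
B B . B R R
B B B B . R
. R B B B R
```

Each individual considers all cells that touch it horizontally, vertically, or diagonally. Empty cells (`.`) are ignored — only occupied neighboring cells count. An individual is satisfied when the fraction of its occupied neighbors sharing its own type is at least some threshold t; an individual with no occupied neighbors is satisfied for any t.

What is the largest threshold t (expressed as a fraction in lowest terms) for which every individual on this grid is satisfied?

0/1

Row 0: (0,1)B 2/2 · (0,3)B 2/3 · (0,4)B 2/5 · (0,5)R 2/3
Row 1: (1,0)B 4/4 · (1,1)B 5/5 · (1,3)B 4/5 · (1,4)R 3/7 · (1,5)R 3/4
Row 2: (2,0)B 3/4 · (2,1)B 5/6 · (2,2)B 6/7 · (2,3)B 5/6 · (2,5)R 3/4
Row 3: (3,1)R 0/4 · (3,2)B 4/5 · (3,3)B 4/4 · (3,4)B 2/4 · (3,5)R 1/2
The smallest same-type fraction is 0/4 at (3,1), which reduces to 0/1. Any threshold above that leaves this individual unsatisfied.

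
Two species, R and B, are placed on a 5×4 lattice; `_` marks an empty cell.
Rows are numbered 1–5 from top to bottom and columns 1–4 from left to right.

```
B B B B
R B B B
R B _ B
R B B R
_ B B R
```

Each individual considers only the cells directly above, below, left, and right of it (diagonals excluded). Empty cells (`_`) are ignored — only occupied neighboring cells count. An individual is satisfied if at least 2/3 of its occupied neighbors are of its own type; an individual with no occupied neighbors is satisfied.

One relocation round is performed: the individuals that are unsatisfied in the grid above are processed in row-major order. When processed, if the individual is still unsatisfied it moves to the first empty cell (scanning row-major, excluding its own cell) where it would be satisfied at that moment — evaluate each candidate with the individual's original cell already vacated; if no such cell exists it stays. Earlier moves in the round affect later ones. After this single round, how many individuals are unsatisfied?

Initially unsatisfied (in order): (1,1), (2,1), (3,4), (4,1), (4,4), (5,4).
  (1,1) → (3,3).
  (2,1): no empty cell satisfies it; stays.
  (3,4): now satisfied by earlier moves; stays.
  (4,1): no empty cell satisfies it; stays.
  (4,4): no empty cell satisfies it; stays.
  (5,4): no empty cell satisfies it; stays.
Resulting grid:
_ B B B
R B B B
R B B B
R B B R
_ B B R
Unsatisfied now: (2,1), (4,1), (4,4), (5,4).

4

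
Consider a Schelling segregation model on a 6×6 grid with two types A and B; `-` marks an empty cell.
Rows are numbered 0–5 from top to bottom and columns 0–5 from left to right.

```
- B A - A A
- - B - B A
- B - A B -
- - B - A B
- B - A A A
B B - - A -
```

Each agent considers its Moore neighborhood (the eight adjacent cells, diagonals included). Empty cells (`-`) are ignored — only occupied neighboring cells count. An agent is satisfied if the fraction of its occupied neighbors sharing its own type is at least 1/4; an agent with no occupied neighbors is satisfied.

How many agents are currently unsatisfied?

(0,1)B 1/2 ok
(0,2)A 0/2 unhappy
(0,4)A 2/3 ok
(0,5)A 2/3 ok
(1,2)B 2/4 ok
(1,4)B 1/5 unhappy
(1,5)A 2/4 ok
(2,1)B 2/2 ok
(2,3)A 1/5 unhappy
(2,4)B 2/5 ok
(3,2)B 2/4 ok
(3,4)A 4/6 ok
(3,5)B 1/4 ok
(4,1)B 3/3 ok
(4,3)A 3/4 ok
(4,4)A 4/5 ok
(4,5)A 3/4 ok
(5,0)B 2/2 ok
(5,1)B 2/2 ok
(5,4)A 3/3 ok
Unsatisfied: (0,2), (1,4), (2,3) — 3 in total.

3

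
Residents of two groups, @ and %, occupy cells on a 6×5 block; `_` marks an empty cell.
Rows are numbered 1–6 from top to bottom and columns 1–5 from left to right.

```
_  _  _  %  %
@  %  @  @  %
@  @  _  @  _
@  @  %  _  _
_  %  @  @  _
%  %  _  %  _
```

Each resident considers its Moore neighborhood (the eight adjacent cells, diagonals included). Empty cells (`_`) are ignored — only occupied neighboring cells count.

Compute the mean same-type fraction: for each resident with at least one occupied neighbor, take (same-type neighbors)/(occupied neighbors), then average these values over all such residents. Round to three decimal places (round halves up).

Row 1: (1,4)% 2/4 · (1,5)% 2/3
Row 2: (2,1)@ 2/3 · (2,2)% 0/4 · (2,3)@ 3/5 · (2,4)@ 2/5 · (2,5)% 2/4
Row 3: (3,1)@ 4/5 · (3,2)@ 5/7 · (3,4)@ 2/4
Row 4: (4,1)@ 3/4 · (4,2)@ 4/6 · (4,3)% 1/6
Row 5: (5,2)% 3/6 · (5,3)@ 2/6 · (5,4)@ 1/3
Row 6: (6,1)% 2/2 · (6,2)% 2/3 · (6,4)% 0/2
Sum over 19 residents: 2/4 + 2/3 + 2/3 + 0/4 + 3/5 + 2/5 + 2/4 + 4/5 + 5/7 + 2/4 + 3/4 + 4/6 + 1/6 + 3/6 + 2/6 + 1/3 + 2/2 + 2/3 + 0/2 = 1367/140; mean = 1367/140 ÷ 19 = 1367/2660 = 0.513909… → 0.514.

0.514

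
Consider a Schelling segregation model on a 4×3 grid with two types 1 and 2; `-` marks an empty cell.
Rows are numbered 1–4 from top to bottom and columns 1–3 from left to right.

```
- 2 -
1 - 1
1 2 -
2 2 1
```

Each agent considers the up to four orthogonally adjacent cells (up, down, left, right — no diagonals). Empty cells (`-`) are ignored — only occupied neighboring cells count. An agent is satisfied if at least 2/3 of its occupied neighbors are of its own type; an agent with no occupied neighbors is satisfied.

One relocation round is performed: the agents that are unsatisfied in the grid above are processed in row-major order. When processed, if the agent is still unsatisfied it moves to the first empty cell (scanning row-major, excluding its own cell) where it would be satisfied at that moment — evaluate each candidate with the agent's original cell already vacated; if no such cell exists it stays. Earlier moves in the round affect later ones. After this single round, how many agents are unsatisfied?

Initially unsatisfied (in order): (3,1), (3,2), (4,1), (4,3).
  (3,1) → (3,3).
  (3,2): no empty cell satisfies it; stays.
  (4,1): now satisfied by earlier moves; stays.
  (4,3): no empty cell satisfies it; stays.
Resulting grid:
- 2 -
1 - 1
- 2 1
2 2 1
Unsatisfied now: (3,2), (4,3).

2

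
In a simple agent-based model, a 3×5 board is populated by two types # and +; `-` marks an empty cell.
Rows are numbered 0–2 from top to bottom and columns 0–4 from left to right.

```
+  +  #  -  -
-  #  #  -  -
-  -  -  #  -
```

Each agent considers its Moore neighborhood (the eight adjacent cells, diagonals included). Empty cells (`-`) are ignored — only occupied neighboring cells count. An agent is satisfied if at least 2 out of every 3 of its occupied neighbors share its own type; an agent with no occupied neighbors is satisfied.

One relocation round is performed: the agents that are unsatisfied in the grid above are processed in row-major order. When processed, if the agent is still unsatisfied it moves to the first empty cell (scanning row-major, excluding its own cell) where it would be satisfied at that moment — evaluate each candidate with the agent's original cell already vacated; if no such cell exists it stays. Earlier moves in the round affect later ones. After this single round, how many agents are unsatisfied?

Initially unsatisfied (in order): (0,0), (0,1), (1,1).
  (0,0) → (0,4).
  (0,1): no empty cell satisfies it; stays.
  (1,1): now satisfied by earlier moves; stays.
Resulting grid:
- + # - +
- # # - -
- - - # -
Unsatisfied now: (0,1).

1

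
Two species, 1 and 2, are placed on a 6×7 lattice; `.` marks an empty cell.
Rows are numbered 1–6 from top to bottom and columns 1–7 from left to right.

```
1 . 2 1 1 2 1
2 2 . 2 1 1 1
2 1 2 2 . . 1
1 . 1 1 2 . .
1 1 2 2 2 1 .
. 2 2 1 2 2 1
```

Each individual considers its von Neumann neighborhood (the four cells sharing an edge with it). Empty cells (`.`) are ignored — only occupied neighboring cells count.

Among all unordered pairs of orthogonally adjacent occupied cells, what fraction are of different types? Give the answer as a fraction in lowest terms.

6/11

Scan each occupied cell's neighbors to the right and below so each pair is counted once.
Row 1: 1(1,1)–2(2,1)≠ 2(1,3)–1(1,4)≠ 1(1,4)–1(1,5)= 1(1,4)–2(2,4)≠ 1(1,5)–2(1,6)≠ 1(1,5)–1(2,5)= 2(1,6)–1(1,7)≠ 2(1,6)–1(2,6)≠ 1(1,7)–1(2,7)=  → 6/9 unlike.
Row 2: 2(2,1)–2(2,2)= 2(2,1)–2(3,1)= 2(2,2)–1(3,2)≠ 2(2,4)–1(2,5)≠ 2(2,4)–2(3,4)= 1(2,5)–1(2,6)= 1(2,6)–1(2,7)= 1(2,7)–1(3,7)=  → 2/8 unlike.
Row 3: 2(3,1)–1(3,2)≠ 2(3,1)–1(4,1)≠ 1(3,2)–2(3,3)≠ 2(3,3)–2(3,4)= 2(3,3)–1(4,3)≠ 2(3,4)–1(4,4)≠  → 5/6 unlike.
Row 4: 1(4,1)–1(5,1)= 1(4,3)–1(4,4)= 1(4,3)–2(5,3)≠ 1(4,4)–2(4,5)≠ 1(4,4)–2(5,4)≠ 2(4,5)–2(5,5)=  → 3/6 unlike.
Row 5: 1(5,1)–1(5,2)= 1(5,2)–2(5,3)≠ 1(5,2)–2(6,2)≠ 2(5,3)–2(5,4)= 2(5,3)–2(6,3)= 2(5,4)–2(5,5)= 2(5,4)–1(6,4)≠ 2(5,5)–1(5,6)≠ 2(5,5)–2(6,5)= 1(5,6)–2(6,6)≠  → 5/10 unlike.
Row 6: 2(6,2)–2(6,3)= 2(6,3)–1(6,4)≠ 1(6,4)–2(6,5)≠ 2(6,5)–2(6,6)= 2(6,6)–1(6,7)≠  → 3/5 unlike.
Total adjacent occupied pairs: 44; unlike-type pairs: 24.
24/44 reduces to 6/11.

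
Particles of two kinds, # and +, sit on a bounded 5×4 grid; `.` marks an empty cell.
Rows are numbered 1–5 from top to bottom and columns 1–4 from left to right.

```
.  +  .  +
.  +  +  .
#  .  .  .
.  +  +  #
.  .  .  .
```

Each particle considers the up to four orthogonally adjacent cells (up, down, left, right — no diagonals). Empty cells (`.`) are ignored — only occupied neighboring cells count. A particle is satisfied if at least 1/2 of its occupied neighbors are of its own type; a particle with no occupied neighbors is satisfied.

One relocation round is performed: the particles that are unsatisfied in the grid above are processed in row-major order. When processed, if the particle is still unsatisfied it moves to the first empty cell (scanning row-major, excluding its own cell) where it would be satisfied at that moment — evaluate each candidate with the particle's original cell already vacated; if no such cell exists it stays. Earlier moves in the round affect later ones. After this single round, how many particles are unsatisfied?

0

Initially unsatisfied (in order): (4,4).
  (4,4) → (2,1).
Resulting grid:
. + . +
# + + .
# . . .
. + + .
. . . .
All satisfied now.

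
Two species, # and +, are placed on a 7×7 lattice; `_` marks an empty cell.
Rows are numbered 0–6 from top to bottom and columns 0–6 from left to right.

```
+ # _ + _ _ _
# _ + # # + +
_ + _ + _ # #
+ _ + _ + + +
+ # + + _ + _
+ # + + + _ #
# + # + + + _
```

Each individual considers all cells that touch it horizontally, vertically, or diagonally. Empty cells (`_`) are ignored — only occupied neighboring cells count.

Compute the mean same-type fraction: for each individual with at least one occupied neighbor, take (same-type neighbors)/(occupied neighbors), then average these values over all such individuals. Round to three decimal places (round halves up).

0.509

(0,0)+ 0/2
(0,1)# 1/3
(0,3)+ 1/3
(1,0)# 1/3
(1,2)+ 3/5
(1,3)# 1/4
(1,4)# 2/5
(1,5)+ 1/4
(1,6)+ 1/3
(2,1)+ 3/4
(2,3)+ 3/5
(2,5)# 2/7
(2,6)# 1/5
(3,0)+ 2/3
(3,2)+ 4/5
(3,4)+ 4/5
(3,5)+ 3/5
(3,6)+ 2/4
(4,0)+ 2/4
(4,1)# 1/7
(4,2)+ 4/6
(4,3)+ 6/6
(4,5)+ 4/5
(5,0)+ 2/5
(5,1)# 3/8
(5,2)+ 5/8
(5,3)+ 6/7
(5,4)+ 6/6
(5,6)# 0/2
(6,0)# 1/3
(6,1)+ 2/5
(6,2)# 1/5
(6,3)+ 4/5
(6,4)+ 4/4
(6,5)+ 2/3
Sum over 35 individuals: 0/2 + 1/3 + 1/3 + 1/3 + 3/5 + 1/4 + 2/5 + 1/4 + 1/3 + 3/4 + 3/5 + 2/7 + 1/5 + 2/3 + 4/5 + 4/5 + 3/5 + 2/4 + 2/4 + 1/7 + 4/6 + 6/6 + 4/5 + 2/5 + 3/8 + 5/8 + 6/7 + 6/6 + 0/2 + 1/3 + 2/5 + 1/5 + 4/5 + 4/4 + 2/3 = 7477/420; mean = 7477/420 ÷ 35 = 7477/14700 = 0.508639… → 0.509.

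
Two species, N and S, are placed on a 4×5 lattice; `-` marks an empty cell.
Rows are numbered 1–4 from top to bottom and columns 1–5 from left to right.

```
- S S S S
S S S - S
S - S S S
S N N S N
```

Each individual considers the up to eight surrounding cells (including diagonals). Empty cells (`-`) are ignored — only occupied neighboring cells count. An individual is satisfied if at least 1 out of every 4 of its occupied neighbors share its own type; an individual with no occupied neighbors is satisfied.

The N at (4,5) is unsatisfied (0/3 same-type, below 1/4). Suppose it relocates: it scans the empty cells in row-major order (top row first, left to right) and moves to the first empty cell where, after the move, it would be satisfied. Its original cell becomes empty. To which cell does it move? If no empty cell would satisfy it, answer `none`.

(3,2)

Vacating (4,5). Empty cells in order:
  (1,1): 0/3 same-type → still unsatisfied.
  (2,4): 0/8 same-type → still unsatisfied.
  (3,2): 2/8 same-type → satisfied — stop here.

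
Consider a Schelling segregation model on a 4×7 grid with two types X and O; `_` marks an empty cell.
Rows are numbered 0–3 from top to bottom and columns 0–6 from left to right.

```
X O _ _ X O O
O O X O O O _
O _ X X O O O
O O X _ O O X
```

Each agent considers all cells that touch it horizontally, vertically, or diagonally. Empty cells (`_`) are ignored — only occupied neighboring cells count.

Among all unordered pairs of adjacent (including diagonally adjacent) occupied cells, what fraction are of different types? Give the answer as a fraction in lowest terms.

7/18

Scan each occupied cell's neighbors to the right and below (and the two forward diagonals) so each pair is counted once.
From row 0: 8 unlike of 14 pairs (running 8/14).
From row 1: 6 unlike of 19 pairs (running 14/33).
From row 2: 5 unlike of 17 pairs (running 19/50).
From row 3: 2 unlike of 4 pairs (running 21/54).
Total adjacent occupied pairs: 54; unlike-type pairs: 21.
21/54 reduces to 7/18.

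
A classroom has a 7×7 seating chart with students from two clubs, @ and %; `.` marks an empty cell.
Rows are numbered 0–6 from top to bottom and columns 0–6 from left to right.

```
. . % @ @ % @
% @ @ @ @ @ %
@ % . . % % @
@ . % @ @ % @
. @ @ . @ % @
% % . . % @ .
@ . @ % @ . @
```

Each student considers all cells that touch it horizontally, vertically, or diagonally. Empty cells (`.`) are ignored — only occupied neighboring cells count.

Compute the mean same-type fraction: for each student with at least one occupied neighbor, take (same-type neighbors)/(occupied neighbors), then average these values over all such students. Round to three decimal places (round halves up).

Row 0: (0,2)% 0/4 · (0,3)@ 4/5 · (0,4)@ 4/5 · (0,5)% 1/5 · (0,6)@ 1/3
Row 1: (1,0)% 1/3 · (1,1)@ 2/5 · (1,2)@ 3/5 · (1,3)@ 4/6 · (1,4)@ 4/7 · (1,5)@ 4/8 · (1,6)% 2/5
Row 2: (2,0)@ 2/4 · (2,1)% 2/6 · (2,4)% 2/7 · (2,5)% 3/8 · (2,6)@ 2/5
Row 3: (3,0)@ 2/3 · (3,2)% 1/4 · (3,3)@ 3/5 · (3,4)@ 2/6 · (3,5)% 3/8 · (3,6)@ 2/5
Row 4: (4,1)@ 2/5 · (4,2)@ 2/4 · (4,4)@ 3/6 · (4,5)% 2/7 · (4,6)@ 2/4
Row 5: (5,0)% 1/3 · (5,1)% 1/5 · (5,4)% 2/5 · (5,5)@ 4/6
Row 6: (6,0)@ 0/2 · (6,2)@ 0/2 · (6,3)% 1/3 · (6,4)@ 1/3 · (6,6)@ 1/1
Sum over 37 students: 0/4 + 4/5 + 4/5 + 1/5 + 1/3 + 1/3 + 2/5 + 3/5 + 4/6 + 4/7 + 4/8 + 2/5 + 2/4 + 2/6 + 2/7 + 3/8 + 2/5 + 2/3 + 1/4 + 3/5 + 2/6 + 3/8 + 2/5 + 2/5 + 2/4 + 3/6 + 2/7 + 2/4 + 1/3 + 1/5 + 2/5 + 4/6 + 0/2 + 0/2 + 1/3 + 1/3 + 1/1 = 3271/210; mean = 3271/210 ÷ 37 = 3271/7770 = 0.420978… → 0.421.

0.421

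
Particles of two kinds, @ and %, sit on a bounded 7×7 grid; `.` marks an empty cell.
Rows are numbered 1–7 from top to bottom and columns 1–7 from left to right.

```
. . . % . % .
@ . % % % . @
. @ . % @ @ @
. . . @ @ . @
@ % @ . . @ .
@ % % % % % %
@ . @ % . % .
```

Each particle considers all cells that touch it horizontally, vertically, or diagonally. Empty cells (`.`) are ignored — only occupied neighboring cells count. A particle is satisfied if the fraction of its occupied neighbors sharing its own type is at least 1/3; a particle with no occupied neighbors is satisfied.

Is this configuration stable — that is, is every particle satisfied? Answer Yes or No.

Row 1: (1,4)% 3/3 ✓ · (1,6)% 1/2 ✓
Row 2: (2,1)@ 1/1 ✓ · (2,3)% 3/4 ✓ · (2,4)% 4/5 ✓ · (2,5)% 4/6 ✓ · (2,7)@ 2/3 ✓
Row 3: (3,2)@ 1/2 ✓ · (3,4)% 3/6 ✓ · (3,5)@ 3/6 ✓ · (3,6)@ 5/6 ✓ · (3,7)@ 3/3 ✓
Row 4: (4,4)@ 3/4 ✓ · (4,5)@ 4/5 ✓ · (4,7)@ 3/3 ✓
Row 5: (5,1)@ 1/3 ✓ · (5,2)% 2/5 ✓ · (5,3)@ 1/5 ✗ · (5,6)@ 2/5 ✓
Row 6: (6,1)@ 2/4 ✓ · (6,2)% 2/7 ✗ · (6,3)% 4/6 ✓ · (6,4)% 3/5 ✓ · (6,5)% 4/5 ✓ · (6,6)% 3/4 ✓ · (6,7)% 2/3 ✓
Row 7: (7,1)@ 1/2 ✓ · (7,3)@ 0/4 ✗ · (7,4)% 3/4 ✓ · (7,6)% 3/3 ✓
For instance (5,3) has only 1/5 same-type neighbors, below 1/3.

No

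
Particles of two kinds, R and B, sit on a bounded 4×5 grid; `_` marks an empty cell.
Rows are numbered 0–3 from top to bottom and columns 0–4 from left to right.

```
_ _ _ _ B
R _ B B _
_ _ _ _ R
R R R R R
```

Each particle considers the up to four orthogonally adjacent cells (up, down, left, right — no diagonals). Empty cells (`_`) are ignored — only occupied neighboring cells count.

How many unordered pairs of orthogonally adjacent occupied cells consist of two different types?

0

Scan each occupied cell's neighbors to the right and below so each pair is counted once.
Row 1: B(1,2)–B(1,3)=  → 0/1 unlike.
Row 2: R(2,4)–R(3,4)=  → 0/1 unlike.
Row 3: R(3,0)–R(3,1)= R(3,1)–R(3,2)= R(3,2)–R(3,3)= R(3,3)–R(3,4)=  → 0/4 unlike.
Total adjacent occupied pairs: 6; unlike-type pairs: 0.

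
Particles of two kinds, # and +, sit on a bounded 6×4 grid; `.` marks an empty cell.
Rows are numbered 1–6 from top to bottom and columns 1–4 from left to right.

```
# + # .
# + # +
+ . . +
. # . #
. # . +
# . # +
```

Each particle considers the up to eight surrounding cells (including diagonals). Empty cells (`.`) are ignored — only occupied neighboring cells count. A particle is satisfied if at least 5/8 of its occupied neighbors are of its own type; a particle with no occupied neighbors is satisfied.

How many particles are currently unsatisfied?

14

Row 1: (1,1)# 1/3 not · (1,2)+ 1/5 not · (1,3)# 1/4 not
Row 2: (2,1)# 1/4 not · (2,2)+ 2/6 not · (2,3)# 1/5 not · (2,4)+ 1/3 not
Row 3: (3,1)+ 1/3 not · (3,4)+ 1/3 not
Row 4: (4,2)# 1/2 not · (4,4)# 0/2 not
Row 5: (5,2)# 3/3 satisfied · (5,4)+ 1/3 not
Row 6: (6,1)# 1/1 satisfied · (6,3)# 1/3 not · (6,4)+ 1/2 not
Unsatisfied: (1,1), (1,2), (1,3), (2,1), (2,2), (2,3), (2,4), (3,1), (3,4), (4,2), (4,4), (5,4), (6,3), (6,4) — 14 in total.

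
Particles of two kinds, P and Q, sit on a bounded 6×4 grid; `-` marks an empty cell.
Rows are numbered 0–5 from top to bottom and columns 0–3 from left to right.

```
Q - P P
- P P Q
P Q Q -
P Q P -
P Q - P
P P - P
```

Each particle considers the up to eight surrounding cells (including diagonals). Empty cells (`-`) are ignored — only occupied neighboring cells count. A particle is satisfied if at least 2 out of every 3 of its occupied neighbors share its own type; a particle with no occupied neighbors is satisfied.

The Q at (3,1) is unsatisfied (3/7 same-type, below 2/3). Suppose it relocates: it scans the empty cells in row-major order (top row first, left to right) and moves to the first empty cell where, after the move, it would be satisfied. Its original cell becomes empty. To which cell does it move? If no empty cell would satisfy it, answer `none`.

Vacating (3,1). Empty cells in order:
  (0,1): 1/4 same-type → still unsatisfied.
  (1,0): 2/4 same-type → still unsatisfied.
  (2,3): 2/4 same-type → still unsatisfied.
  (3,3): 1/3 same-type → still unsatisfied.
  (4,2): 1/5 same-type → still unsatisfied.
  (5,2): 1/4 same-type → still unsatisfied.

none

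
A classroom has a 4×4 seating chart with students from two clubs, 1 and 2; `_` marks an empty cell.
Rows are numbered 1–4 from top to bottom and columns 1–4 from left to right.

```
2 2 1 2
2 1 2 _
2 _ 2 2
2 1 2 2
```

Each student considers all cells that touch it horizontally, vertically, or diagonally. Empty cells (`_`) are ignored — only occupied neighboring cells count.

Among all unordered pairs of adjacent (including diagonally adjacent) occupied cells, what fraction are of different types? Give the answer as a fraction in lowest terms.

Scan each occupied cell's neighbors to the right and below (and the two forward diagonals) so each pair is counted once.
Row 1: 2(1,1)–2(1,2)= 2(1,1)–2(2,1)= 2(1,1)–1(2,2)≠ 2(1,2)–1(1,3)≠ 2(1,2)–1(2,2)≠ 2(1,2)–2(2,3)= 2(1,2)–2(2,1)= 1(1,3)–2(1,4)≠ 1(1,3)–2(2,3)≠ 1(1,3)–1(2,2)= 2(1,4)–2(2,3)=  → 5/11 unlike.
Row 2: 2(2,1)–1(2,2)≠ 2(2,1)–2(3,1)= 1(2,2)–2(2,3)≠ 1(2,2)–2(3,3)≠ 1(2,2)–2(3,1)≠ 2(2,3)–2(3,3)= 2(2,3)–2(3,4)=  → 4/7 unlike.
Row 3: 2(3,1)–2(4,1)= 2(3,1)–1(4,2)≠ 2(3,3)–2(3,4)= 2(3,3)–2(4,3)= 2(3,3)–2(4,4)= 2(3,3)–1(4,2)≠ 2(3,4)–2(4,4)= 2(3,4)–2(4,3)=  → 2/8 unlike.
Row 4: 2(4,1)–1(4,2)≠ 1(4,2)–2(4,3)≠ 2(4,3)–2(4,4)=  → 2/3 unlike.
Total adjacent occupied pairs: 29; unlike-type pairs: 13.
13/29 is already in lowest terms.

13/29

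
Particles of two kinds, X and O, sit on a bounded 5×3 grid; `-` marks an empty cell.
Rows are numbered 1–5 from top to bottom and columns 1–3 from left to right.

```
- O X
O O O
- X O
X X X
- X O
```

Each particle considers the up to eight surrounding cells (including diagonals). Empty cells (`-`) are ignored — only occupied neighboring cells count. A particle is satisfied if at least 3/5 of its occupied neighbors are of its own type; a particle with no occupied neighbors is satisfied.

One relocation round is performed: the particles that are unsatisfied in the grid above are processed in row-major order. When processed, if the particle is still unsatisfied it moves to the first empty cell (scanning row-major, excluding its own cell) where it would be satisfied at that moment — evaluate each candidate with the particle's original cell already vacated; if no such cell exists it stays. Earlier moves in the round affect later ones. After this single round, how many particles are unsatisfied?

Initially unsatisfied (in order): (1,3), (3,2), (3,3), (5,3).
  (1,3) → (3,1).
  (3,2) → (5,1).
  (3,3) → (1,1).
  (5,3) → (1,3).
Resulting grid:
O O O
O O O
X - -
X X X
X X -
Unsatisfied now: (3,1).

1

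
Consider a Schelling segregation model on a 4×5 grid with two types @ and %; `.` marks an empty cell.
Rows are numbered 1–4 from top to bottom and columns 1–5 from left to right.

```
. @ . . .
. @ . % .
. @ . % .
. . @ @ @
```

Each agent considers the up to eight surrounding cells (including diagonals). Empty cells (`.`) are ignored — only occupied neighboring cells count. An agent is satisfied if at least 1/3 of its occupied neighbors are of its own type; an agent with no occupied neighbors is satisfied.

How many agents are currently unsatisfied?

Row 1: (1,2)@ 1/1 satisfied
Row 2: (2,2)@ 2/2 satisfied · (2,4)% 1/1 satisfied
Row 3: (3,2)@ 2/2 satisfied · (3,4)% 1/4 not
Row 4: (4,3)@ 2/3 satisfied · (4,4)@ 2/3 satisfied · (4,5)@ 1/2 satisfied
Unsatisfied: (3,4) — 1 in total.

1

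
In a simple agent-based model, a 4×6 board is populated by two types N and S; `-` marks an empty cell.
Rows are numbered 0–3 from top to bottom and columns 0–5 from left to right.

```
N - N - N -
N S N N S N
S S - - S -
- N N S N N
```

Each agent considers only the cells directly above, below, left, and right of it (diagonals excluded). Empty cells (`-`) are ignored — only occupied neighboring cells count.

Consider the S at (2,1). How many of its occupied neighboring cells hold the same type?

Occupied neighbors of (2,1): (1,1)=S, (3,1)=N, (2,0)=S.
Same type (S): 2 of 3.

2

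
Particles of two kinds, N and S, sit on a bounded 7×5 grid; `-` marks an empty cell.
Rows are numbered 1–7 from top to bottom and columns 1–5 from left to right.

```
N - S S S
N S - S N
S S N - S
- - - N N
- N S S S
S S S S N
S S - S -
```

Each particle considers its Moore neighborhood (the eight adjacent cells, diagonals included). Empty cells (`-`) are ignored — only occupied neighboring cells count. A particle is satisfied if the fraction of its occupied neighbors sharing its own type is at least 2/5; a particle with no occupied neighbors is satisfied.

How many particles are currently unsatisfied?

(1,1)N 1/2 ✓
(1,3)S 3/3 ✓
(1,4)S 3/4 ✓
(1,5)S 2/3 ✓
(2,1)N 1/4 ✗
(2,2)S 3/6 ✓
(2,4)S 4/6 ✓
(2,5)N 0/4 ✗
(3,1)S 2/3 ✓
(3,2)S 2/4 ✓
(3,3)N 1/4 ✗
(3,5)S 1/4 ✗
(4,4)N 2/6 ✗
(4,5)N 1/4 ✗
(5,2)N 0/4 ✗
(5,3)S 4/6 ✓
(5,4)S 4/7 ✓
(5,5)S 2/5 ✓
(6,1)S 3/4 ✓
(6,2)S 5/6 ✓
(6,3)S 6/7 ✓
(6,4)S 5/6 ✓
(6,5)N 0/4 ✗
(7,1)S 3/3 ✓
(7,2)S 4/4 ✓
(7,4)S 2/3 ✓
Unsatisfied: (2,1), (2,5), (3,3), (3,5), (4,4), (4,5), (5,2), (6,5) — 8 in total.

8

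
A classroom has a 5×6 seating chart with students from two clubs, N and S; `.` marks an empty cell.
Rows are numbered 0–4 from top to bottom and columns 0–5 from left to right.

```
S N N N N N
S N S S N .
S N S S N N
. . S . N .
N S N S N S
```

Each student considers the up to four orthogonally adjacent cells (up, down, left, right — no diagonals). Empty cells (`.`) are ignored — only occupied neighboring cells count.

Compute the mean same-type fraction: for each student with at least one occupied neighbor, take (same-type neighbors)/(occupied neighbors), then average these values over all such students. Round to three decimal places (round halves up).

Row 0: (0,0)S 1/2 · (0,1)N 2/3 · (0,2)N 2/3 · (0,3)N 2/3 · (0,4)N 3/3 · (0,5)N 1/1
Row 1: (1,0)S 2/3 · (1,1)N 2/4 · (1,2)S 2/4 · (1,3)S 2/4 · (1,4)N 2/3
Row 2: (2,0)S 1/2 · (2,1)N 1/3 · (2,2)S 3/4 · (2,3)S 2/3 · (2,4)N 3/4 · (2,5)N 1/1
Row 3: (3,2)S 1/2 · (3,4)N 2/2
Row 4: (4,0)N 0/1 · (4,1)S 0/2 · (4,2)N 0/3 · (4,3)S 0/2 · (4,4)N 1/3 · (4,5)S 0/1
Sum over 25 students: 1/2 + 2/3 + 2/3 + 2/3 + 3/3 + 1/1 + 2/3 + 2/4 + 2/4 + 2/4 + 2/3 + 1/2 + 1/3 + 3/4 + 2/3 + 3/4 + 1/1 + 1/2 + 2/2 + 0/1 + 0/2 + 0/3 + 0/2 + 1/3 + 0/1 = 79/6; mean = 79/6 ÷ 25 = 79/150 = 0.526666… → 0.527.

0.527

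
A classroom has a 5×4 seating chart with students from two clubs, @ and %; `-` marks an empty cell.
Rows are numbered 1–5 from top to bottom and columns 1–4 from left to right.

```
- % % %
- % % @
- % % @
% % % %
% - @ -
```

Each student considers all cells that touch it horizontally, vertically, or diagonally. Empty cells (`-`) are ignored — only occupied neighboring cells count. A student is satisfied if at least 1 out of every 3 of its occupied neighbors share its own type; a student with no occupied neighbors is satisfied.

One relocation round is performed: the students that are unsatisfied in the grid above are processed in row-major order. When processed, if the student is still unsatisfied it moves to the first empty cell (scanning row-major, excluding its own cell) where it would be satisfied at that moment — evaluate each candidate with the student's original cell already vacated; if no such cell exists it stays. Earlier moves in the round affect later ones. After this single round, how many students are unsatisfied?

2

Initially unsatisfied (in order): (2,4), (3,4), (5,3).
  (2,4) → (5,4).
  (3,4): no empty cell satisfies it; stays.
  (5,3): no empty cell satisfies it; stays.
Resulting grid:
- % % %
- % % -
- % % @
% % % %
% - @ @
Unsatisfied now: (3,4), (5,3).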